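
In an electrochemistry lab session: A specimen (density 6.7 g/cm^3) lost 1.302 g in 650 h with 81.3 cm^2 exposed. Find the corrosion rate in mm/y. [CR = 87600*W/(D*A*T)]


Apply the mm/y weight-loss relation: CR = 87600 * W / (D * A * T)
Numerator: 87600 * 1.302 = 114055.2
Denominator: 6.7 * 81.3 * 650 = 354061.5
CR = 114055.2 / 354061.5 = 0.3221 mm/y

0.3221 mm/y


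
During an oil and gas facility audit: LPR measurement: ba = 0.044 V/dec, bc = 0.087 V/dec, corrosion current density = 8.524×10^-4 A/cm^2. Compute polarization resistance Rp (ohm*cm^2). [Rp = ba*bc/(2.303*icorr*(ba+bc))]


Apply the Stern-Geary equation: Rp = ba*bc / (2.303*icorr*(ba+bc))
ba*bc = 0.044*0.087 = 0.003828
ba+bc = 0.131; 2.303*icorr*(ba+bc) = 2.303*8.524×10^-4*0.131 = 2.5716311×10^-4
Rp = 0.003828 / 2.5716311×10^-4 = 14.89 ohm*cm^2

14.89 ohm*cm^2


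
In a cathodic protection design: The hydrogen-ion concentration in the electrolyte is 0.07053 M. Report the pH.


pH = −log10[H+]
pH = −log10(0.07053) = 1.15

1.15


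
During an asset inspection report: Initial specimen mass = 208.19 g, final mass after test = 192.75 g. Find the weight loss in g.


Weight loss = initial − final
WL = 208.19 − 192.75 = 15.44 g

15.44 g


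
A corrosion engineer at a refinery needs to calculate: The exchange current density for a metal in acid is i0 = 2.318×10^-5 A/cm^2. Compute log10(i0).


i0 = 2.318×10^-5 A/cm^2
log10(i0) = -4.635

-4.635


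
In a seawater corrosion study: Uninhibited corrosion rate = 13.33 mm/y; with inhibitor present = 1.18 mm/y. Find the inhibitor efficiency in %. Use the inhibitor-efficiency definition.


Apply the inhibitor-efficiency definition: IE = (CR_blank − CR_inh)/CR_blank × 100
IE = (13.33 − 1.18) / 13.33 × 100
IE = 12.15 / 13.33 × 100 = 91.1 %

91.1 %


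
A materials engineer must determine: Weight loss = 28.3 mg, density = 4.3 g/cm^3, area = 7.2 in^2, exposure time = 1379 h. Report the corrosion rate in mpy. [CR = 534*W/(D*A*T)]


Apply the mpy weight-loss relation: CR = 534 * W / (D * A * T)
Numerator: 534 * 28.3 = 15112.2
Denominator: 4.3 * 7.2 * 1379 = 42693.84
CR = 15112.2 / 42693.84 = 0.354 mpy

0.354 mpy


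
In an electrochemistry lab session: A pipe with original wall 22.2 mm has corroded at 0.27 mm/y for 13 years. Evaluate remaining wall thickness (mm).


Remaining wall = original − CR × time
t = 22.2 − 0.27*13 = 22.2 − 3.51 = 18.69 mm

18.69 mm


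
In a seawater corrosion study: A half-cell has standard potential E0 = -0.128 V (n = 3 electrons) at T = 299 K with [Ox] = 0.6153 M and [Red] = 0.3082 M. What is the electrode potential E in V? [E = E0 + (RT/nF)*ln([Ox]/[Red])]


Apply the Nernst equation: E = E0 + (RT/nF)*ln([Ox]/[Red])
Step 1: RT/nF = 8.314*299/(3*96485) = 0.00858816 V
Step 2: [Ox]/[Red] = 0.6153/0.3082 = 1.996431
Step 3: ln(1.996431) = 0.691361
Step 4: correction = 0.00858816 * 0.691361 = 0.006 V
E = -0.128 + 0.006 = -0.122 V

-0.122 V


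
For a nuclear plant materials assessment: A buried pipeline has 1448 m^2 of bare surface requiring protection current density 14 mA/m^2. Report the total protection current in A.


I = area * current density, then convert mA → A (÷1000)
I = 1448 * 14 / 1000 = 20.27 A

20.27 A


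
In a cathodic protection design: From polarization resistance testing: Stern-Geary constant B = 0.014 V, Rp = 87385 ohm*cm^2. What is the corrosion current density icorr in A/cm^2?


Apply the Stern-Geary relation: icorr = B / Rp
icorr = 0.014 / 87385 = 1.602×10^-7 A/cm^2

1.602×10^-7 A/cm^2


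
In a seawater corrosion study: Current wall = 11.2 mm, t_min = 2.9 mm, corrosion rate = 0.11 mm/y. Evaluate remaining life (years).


Apply the remaining-life relation: RL = (t_current − t_min) / CR
RL = (11.2 − 2.9) / 0.11 = 8.3 / 0.11 = 75.5 years

75.5 years


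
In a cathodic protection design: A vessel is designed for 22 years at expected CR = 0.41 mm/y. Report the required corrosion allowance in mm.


Corrosion allowance = CR × design life
CA = 0.41 * 22 = 9.02 mm

9.02 mm


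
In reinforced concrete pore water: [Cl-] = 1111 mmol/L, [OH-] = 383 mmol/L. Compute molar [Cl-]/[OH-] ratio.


Threshold parameter = [Cl-] / [OH-] (molar basis; both in mmol/L, so units cancel)
Ratio = 1111 / 383 = 2.9

2.9


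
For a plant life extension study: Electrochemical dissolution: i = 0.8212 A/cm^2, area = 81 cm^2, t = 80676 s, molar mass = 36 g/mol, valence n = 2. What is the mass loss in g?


Apply Faraday's law: m = i*A*t*M / (n*F)
Total charge passed Q = i*A*t = 0.8212*81*80676 = 5366341.6272 C
m = Q*M/(n*F) = 5366341.6272*36/(2*96485) = 1001.1313 g

1001.1313 g


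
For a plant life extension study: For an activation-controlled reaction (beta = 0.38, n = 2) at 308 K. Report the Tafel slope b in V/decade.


Apply the Tafel slope relation: b = 2.303*R*T/(beta*n*F)
Numerator: 2.303 * 8.314 * 308 = 5897.32
Denominator: 0.38 * 2 * 96485 = 73328.6
b = 5897.32 / 73328.6 = 0.08 V/decade

0.08 V/decade


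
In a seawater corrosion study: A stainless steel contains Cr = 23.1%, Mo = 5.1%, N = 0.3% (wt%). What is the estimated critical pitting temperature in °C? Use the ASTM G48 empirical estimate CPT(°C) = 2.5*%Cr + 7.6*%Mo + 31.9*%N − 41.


Apply the ASTM G48 empirical CPT estimate: CPT(°C) = 2.5*%Cr + 7.6*%Mo + 31.9*%N − 41
2.5*23.1 = 57.75; 7.6*5.1 = 38.76; 31.9*0.3 = 9.57
CPT = 57.75 + 38.76 + 9.57 − 41 = 65.08 °C
Rounded to 0.1 °C: CPT ≈ 65.1 °C

65.1 °C


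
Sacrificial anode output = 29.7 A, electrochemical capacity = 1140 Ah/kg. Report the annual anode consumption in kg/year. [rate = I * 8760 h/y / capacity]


Annual consumption = current * hours per year / capacity
Rate = 29.7 * 8760 / 1140 = 228.2 kg/year

228.2 kg/year


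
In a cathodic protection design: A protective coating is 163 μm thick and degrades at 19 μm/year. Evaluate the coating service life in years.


Service life = thickness / degradation rate
Life = 163 / 19 = 8.6 years

8.6 years


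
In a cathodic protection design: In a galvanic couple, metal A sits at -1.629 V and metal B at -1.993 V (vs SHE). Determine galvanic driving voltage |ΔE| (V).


Driving voltage is the absolute potential difference.
|ΔE| = |-1.629 − (-1.993)| = 0.364 V

0.364 V


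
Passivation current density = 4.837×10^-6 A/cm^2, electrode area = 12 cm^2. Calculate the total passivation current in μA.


I = i_pass * A, then convert A → μA (×10^6)
I = 4.837×10^-6 * 12 * 10^6 = 58.04 μA

58.04 μA


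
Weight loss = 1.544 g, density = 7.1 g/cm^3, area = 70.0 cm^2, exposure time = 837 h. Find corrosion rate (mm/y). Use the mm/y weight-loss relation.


Apply the mm/y weight-loss relation: CR = 87600 * W / (D * A * T)
Numerator: 87600 * 1.544 = 135254.4
Denominator: 7.1 * 70.0 * 837 = 415989.0
CR = 135254.4 / 415989.0 = 0.32514 mm/y

0.32514 mm/y


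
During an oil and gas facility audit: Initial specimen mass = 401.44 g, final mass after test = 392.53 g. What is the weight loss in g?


Weight loss = initial − final
WL = 401.44 − 392.53 = 8.91 g

8.91 g


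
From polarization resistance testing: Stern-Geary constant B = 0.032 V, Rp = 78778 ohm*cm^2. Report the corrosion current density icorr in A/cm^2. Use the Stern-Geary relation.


Apply the Stern-Geary relation: icorr = B / Rp
icorr = 0.032 / 78778 = 4.062×10^-7 A/cm^2

4.062×10^-7 A/cm^2


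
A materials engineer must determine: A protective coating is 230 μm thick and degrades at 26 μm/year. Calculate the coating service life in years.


Service life = thickness / degradation rate
Life = 230 / 26 = 8.8 years

8.8 years


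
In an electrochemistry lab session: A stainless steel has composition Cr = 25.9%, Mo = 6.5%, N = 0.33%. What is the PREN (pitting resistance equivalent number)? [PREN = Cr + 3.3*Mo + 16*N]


Apply the PREN formula: PREN = Cr + 3.3*Mo + 16*N
PREN = 25.9 + 3.3*6.5 + 16*0.33
PREN = 25.9 + 21.45 + 5.28 = 52.63

52.63


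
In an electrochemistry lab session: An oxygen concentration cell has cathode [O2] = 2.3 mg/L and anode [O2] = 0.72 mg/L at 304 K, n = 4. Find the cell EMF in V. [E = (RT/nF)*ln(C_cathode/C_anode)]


Apply the Nernst concentration-cell relation: E = (RT/nF)*ln(C_cathode/C_anode)
RT/nF = 8.314*304/(4*96485) = 0.00654883 V
ln(2.3/0.72) = 1.16141
E = 0.00654883 * 1.16141 = 0.00761 V

0.00761 V


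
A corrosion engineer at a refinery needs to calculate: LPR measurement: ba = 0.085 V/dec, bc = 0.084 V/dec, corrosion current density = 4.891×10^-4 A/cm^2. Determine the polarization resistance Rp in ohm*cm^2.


Apply the Stern-Geary equation: Rp = ba*bc / (2.303*icorr*(ba+bc))
ba*bc = 0.085*0.084 = 0.00714
ba+bc = 0.169; 2.303*icorr*(ba+bc) = 2.303*4.891×10^-4*0.169 = 1.9036114×10^-4
Rp = 0.00714 / 1.9036114×10^-4 = 37.51 ohm*cm^2

37.51 ohm*cm^2


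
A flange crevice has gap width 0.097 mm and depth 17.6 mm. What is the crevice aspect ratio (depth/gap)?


Aspect ratio = depth / gap
Ratio = 17.6 / 0.097 = 181.4

181.4


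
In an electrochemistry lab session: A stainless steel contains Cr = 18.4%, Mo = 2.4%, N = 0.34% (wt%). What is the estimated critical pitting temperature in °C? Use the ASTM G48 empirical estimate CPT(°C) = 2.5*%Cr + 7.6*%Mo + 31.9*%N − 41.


Apply the ASTM G48 empirical CPT estimate: CPT(°C) = 2.5*%Cr + 7.6*%Mo + 31.9*%N − 41
2.5*18.4 = 46; 7.6*2.4 = 18.24; 31.9*0.34 = 10.846
CPT = 46 + 18.24 + 10.846 − 41 = 34.086 °C
Rounded to 0.1 °C: CPT ≈ 34.1 °C

34.1 °C


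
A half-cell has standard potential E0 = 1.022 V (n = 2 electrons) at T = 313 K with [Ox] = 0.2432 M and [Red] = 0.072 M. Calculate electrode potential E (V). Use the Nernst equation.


Apply the Nernst equation: E = E0 + (RT/nF)*ln([Ox]/[Red])
Step 1: RT/nF = 8.314*313/(2*96485) = 0.01348542 V
Step 2: [Ox]/[Red] = 0.2432/0.072 = 3.377778
Step 3: ln(3.377778) = 1.217218
Step 4: correction = 0.01348542 * 1.217218 = 0.0164 V
E = 1.022 + 0.0164 = 1.0384 V

1.0384 V


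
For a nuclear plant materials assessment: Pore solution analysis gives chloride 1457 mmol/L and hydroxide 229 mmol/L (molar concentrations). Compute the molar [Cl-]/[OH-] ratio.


Threshold parameter = [Cl-] / [OH-] (molar basis; both in mmol/L, so units cancel)
Ratio = 1457 / 229 = 6.36

6.36


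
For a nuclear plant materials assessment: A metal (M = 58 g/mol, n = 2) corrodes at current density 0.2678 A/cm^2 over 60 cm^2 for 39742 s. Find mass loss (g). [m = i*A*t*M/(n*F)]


Apply Faraday's law: m = i*A*t*M / (n*F)
Total charge passed Q = i*A*t = 0.2678*60*39742 = 638574.456 C
m = Q*M/(n*F) = 638574.456*58/(2*96485) = 191.933 g

191.933 g


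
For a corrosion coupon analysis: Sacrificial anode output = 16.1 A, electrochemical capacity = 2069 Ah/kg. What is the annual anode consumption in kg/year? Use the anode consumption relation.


Annual consumption = current * hours per year / capacity
Rate = 16.1 * 8760 / 2069 = 68.2 kg/year

68.2 kg/year


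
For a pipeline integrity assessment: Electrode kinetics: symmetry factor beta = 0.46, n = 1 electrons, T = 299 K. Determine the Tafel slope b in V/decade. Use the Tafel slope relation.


Apply the Tafel slope relation: b = 2.303*R*T/(beta*n*F)
Numerator: 2.303 * 8.314 * 299 = 5725.0
Denominator: 0.46 * 1 * 96485 = 44383.1
b = 5725.0 / 44383.1 = 0.129 V/decade

0.129 V/decade


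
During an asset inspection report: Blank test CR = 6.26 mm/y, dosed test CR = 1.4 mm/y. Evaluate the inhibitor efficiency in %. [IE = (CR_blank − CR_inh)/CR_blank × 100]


Apply the inhibitor-efficiency definition: IE = (CR_blank − CR_inh)/CR_blank × 100
IE = (6.26 − 1.4) / 6.26 × 100
IE = 4.86 / 6.26 × 100 = 77.6 %

77.6 %


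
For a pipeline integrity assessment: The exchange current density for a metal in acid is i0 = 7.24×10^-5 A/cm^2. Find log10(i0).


i0 = 7.24×10^-5 A/cm^2
log10(i0) = -4.14

-4.14


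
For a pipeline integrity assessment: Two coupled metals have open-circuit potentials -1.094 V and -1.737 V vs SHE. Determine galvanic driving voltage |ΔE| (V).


Driving voltage is the absolute potential difference.
|ΔE| = |-1.094 − (-1.737)| = 0.643 V

0.643 V


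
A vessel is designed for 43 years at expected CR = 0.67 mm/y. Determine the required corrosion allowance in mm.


Corrosion allowance = CR × design life
CA = 0.67 * 43 = 28.81 mm

28.81 mm


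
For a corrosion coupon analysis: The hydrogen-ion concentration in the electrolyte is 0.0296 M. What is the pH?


pH = −log10[H+]
pH = −log10(0.0296) = 1.53

1.53


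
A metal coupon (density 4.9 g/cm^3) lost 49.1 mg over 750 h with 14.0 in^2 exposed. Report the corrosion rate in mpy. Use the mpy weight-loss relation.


Apply the mpy weight-loss relation: CR = 534 * W / (D * A * T)
Numerator: 534 * 49.1 = 26219.4
Denominator: 4.9 * 14.0 * 750 = 51450.0
CR = 26219.4 / 51450.0 = 0.51 mpy

0.51 mpy


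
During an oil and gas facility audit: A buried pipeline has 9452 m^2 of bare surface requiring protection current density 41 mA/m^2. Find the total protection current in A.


I = area * current density, then convert mA → A (÷1000)
I = 9452 * 41 / 1000 = 387.53 A

387.53 A


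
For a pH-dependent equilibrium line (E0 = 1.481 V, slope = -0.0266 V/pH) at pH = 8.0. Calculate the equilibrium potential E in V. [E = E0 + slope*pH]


Apply the Pourbaix line equation: E = E0 + slope*pH
E = 1.481 + (-0.0266)*8.0 = 1.481 + (-0.2128) = 1.2682 V
Rounded to 3 decimal places: E = 1.268 V

1.268 V


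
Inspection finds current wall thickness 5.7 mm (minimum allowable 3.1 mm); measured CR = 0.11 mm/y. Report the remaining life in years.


Apply the remaining-life relation: RL = (t_current − t_min) / CR
RL = (5.7 − 3.1) / 0.11 = 2.6 / 0.11 = 23.6 years

23.6 years


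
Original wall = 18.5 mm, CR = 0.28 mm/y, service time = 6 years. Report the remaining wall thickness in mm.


Remaining wall = original − CR × time
t = 18.5 − 0.28*6 = 18.5 − 1.68 = 16.82 mm

16.82 mm


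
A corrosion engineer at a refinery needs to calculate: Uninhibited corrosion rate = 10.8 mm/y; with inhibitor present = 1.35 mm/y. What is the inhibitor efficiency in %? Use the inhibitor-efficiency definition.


Apply the inhibitor-efficiency definition: IE = (CR_blank − CR_inh)/CR_blank × 100
IE = (10.8 − 1.35) / 10.8 × 100
IE = 9.45 / 10.8 × 100 = 87.5 %

87.5 %


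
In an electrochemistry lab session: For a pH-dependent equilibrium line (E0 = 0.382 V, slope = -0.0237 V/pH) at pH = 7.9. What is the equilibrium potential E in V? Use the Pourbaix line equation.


Apply the Pourbaix line equation: E = E0 + slope*pH
E = 0.382 + (-0.0237)*7.9 = 0.382 + (-0.18723) = 0.19477 V
Rounded to 3 decimal places: E = 0.195 V

0.195 V


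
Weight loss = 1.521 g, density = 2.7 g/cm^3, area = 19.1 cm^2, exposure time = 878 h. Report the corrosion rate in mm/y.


Apply the mm/y weight-loss relation: CR = 87600 * W / (D * A * T)
Numerator: 87600 * 1.521 = 133239.6
Denominator: 2.7 * 19.1 * 878 = 45278.46
CR = 133239.6 / 45278.46 = 2.94267 mm/y

2.94267 mm/y


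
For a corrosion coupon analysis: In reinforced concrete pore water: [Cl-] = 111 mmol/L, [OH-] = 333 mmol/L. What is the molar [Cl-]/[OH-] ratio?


Threshold parameter = [Cl-] / [OH-] (molar basis; both in mmol/L, so units cancel)
Ratio = 111 / 333 = 0.33

0.33


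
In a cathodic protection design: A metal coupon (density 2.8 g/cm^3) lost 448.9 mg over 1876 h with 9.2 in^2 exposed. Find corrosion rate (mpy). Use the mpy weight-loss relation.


Apply the mpy weight-loss relation: CR = 534 * W / (D * A * T)
Numerator: 534 * 448.9 = 239712.6
Denominator: 2.8 * 9.2 * 1876 = 48325.76
CR = 239712.6 / 48325.76 = 4.96 mpy

4.96 mpy


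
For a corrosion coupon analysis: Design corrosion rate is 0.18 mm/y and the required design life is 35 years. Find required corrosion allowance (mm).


Corrosion allowance = CR × design life
CA = 0.18 * 35 = 6.3 mm

6.3 mm


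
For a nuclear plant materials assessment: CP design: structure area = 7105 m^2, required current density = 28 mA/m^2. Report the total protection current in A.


I = area * current density, then convert mA → A (÷1000)
I = 7105 * 28 / 1000 = 198.94 A

198.94 A


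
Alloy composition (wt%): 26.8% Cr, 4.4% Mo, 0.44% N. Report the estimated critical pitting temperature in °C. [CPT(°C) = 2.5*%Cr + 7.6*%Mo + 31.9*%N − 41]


Apply the ASTM G48 empirical CPT estimate: CPT(°C) = 2.5*%Cr + 7.6*%Mo + 31.9*%N − 41
2.5*26.8 = 67; 7.6*4.4 = 33.44; 31.9*0.44 = 14.036
CPT = 67 + 33.44 + 14.036 − 41 = 73.476 °C
Rounded to 0.1 °C: CPT ≈ 73.5 °C

73.5 °C


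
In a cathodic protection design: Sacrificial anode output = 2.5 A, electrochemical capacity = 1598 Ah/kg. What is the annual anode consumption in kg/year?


Annual consumption = current * hours per year / capacity
Rate = 2.5 * 8760 / 1598 = 13.7 kg/year

13.7 kg/year


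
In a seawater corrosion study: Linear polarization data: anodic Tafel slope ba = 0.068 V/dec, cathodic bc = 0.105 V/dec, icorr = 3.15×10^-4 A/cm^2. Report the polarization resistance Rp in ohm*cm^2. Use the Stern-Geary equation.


Apply the Stern-Geary equation: Rp = ba*bc / (2.303*icorr*(ba+bc))
ba*bc = 0.068*0.105 = 0.00714
ba+bc = 0.173; 2.303*icorr*(ba+bc) = 2.303*3.15×10^-4*0.173 = 1.2550198×10^-4
Rp = 0.00714 / 1.2550198×10^-4 = 56.9 ohm*cm^2

56.9 ohm*cm^2


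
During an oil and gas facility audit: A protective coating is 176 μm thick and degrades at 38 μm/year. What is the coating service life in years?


Service life = thickness / degradation rate
Life = 176 / 38 = 4.6 years

4.6 years


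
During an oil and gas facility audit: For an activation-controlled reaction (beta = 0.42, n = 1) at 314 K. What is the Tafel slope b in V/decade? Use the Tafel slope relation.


Apply the Tafel slope relation: b = 2.303*R*T/(beta*n*F)
Numerator: 2.303 * 8.314 * 314 = 6012.2
Denominator: 0.42 * 1 * 96485 = 40523.7
b = 6012.2 / 40523.7 = 0.148 V/decade

0.148 V/decade


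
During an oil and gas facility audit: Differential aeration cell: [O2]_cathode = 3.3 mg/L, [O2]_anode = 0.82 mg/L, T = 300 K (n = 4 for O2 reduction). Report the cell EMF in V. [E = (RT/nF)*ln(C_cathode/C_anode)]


Apply the Nernst concentration-cell relation: E = (RT/nF)*ln(C_cathode/C_anode)
RT/nF = 8.314*300/(4*96485) = 0.00646266 V
ln(3.3/0.82) = 1.39237
E = 0.00646266 * 1.39237 = 0.009 V

0.009 V


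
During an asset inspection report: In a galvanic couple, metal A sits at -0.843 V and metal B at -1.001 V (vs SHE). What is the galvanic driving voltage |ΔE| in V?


Driving voltage is the absolute potential difference.
|ΔE| = |-0.843 − (-1.001)| = 0.158 V

0.158 V


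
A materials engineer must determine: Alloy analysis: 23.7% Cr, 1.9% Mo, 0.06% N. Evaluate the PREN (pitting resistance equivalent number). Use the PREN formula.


Apply the PREN formula: PREN = Cr + 3.3*Mo + 16*N
PREN = 23.7 + 3.3*1.9 + 16*0.06
PREN = 23.7 + 6.27 + 0.96 = 30.93

30.93


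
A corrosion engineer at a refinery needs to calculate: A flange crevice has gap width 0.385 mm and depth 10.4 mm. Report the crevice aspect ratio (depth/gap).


Aspect ratio = depth / gap
Ratio = 10.4 / 0.385 = 27.0

27.0


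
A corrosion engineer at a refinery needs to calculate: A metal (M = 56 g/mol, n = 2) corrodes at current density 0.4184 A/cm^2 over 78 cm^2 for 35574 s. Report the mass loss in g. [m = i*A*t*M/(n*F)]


Apply Faraday's law: m = i*A*t*M / (n*F)
Total charge passed Q = i*A*t = 0.4184*78*35574 = 1160964.6048 C
m = Q*M/(n*F) = 1160964.6048*56/(2*96485) = 336.91257 g

336.91257 g


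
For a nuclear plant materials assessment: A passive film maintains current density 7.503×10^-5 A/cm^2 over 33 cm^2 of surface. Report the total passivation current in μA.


I = i_pass * A, then convert A → μA (×10^6)
I = 7.503×10^-5 * 33 * 10^6 = 2475.99 μA

2475.99 μA


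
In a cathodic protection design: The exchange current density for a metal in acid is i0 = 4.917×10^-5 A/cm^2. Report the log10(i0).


i0 = 4.917×10^-5 A/cm^2
log10(i0) = -4.308

-4.308


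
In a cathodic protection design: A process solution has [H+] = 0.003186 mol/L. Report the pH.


pH = −log10[H+]
pH = −log10(0.003186) = 2.5

2.5


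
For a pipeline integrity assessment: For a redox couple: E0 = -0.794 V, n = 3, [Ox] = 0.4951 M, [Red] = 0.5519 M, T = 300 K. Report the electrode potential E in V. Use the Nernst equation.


Apply the Nernst equation: E = E0 + (RT/nF)*ln([Ox]/[Red])
Step 1: RT/nF = 8.314*300/(3*96485) = 0.00861688 V
Step 2: [Ox]/[Red] = 0.4951/0.5519 = 0.897083
Step 3: ln(0.897083) = -0.108607
Step 4: correction = 0.00861688 * -0.108607 = -0.0009 V
E = -0.794 + -0.0009 = -0.7949 V

-0.7949 V


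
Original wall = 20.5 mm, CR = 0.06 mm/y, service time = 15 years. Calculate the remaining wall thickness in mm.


Remaining wall = original − CR × time
t = 20.5 − 0.06*15 = 20.5 − 0.9 = 19.6 mm

19.6 mm


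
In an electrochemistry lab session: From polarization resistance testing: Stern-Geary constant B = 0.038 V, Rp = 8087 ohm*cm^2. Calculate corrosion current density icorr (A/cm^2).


Apply the Stern-Geary relation: icorr = B / Rp
icorr = 0.038 / 8087 = 4.699×10^-6 A/cm^2

4.699×10^-6 A/cm^2


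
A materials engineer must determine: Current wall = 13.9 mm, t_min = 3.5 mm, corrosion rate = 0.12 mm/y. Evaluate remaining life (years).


Apply the remaining-life relation: RL = (t_current − t_min) / CR
RL = (13.9 − 3.5) / 0.12 = 10.4 / 0.12 = 86.7 years

86.7 years


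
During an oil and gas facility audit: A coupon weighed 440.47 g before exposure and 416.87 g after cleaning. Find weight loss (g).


Weight loss = initial − final
WL = 440.47 − 416.87 = 23.6 g

23.6 g


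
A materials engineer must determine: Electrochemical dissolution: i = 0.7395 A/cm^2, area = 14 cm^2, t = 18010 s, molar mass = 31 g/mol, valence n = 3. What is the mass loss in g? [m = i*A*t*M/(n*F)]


Apply Faraday's law: m = i*A*t*M / (n*F)
Total charge passed Q = i*A*t = 0.7395*14*18010 = 186457.53 C
m = Q*M/(n*F) = 186457.53*31/(3*96485) = 19.969 g

19.969 g


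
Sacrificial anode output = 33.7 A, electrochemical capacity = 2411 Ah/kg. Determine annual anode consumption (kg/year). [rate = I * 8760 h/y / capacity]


Annual consumption = current * hours per year / capacity
Rate = 33.7 * 8760 / 2411 = 122.4 kg/year

122.4 kg/year


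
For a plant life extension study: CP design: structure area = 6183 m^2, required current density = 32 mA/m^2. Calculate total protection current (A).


I = area * current density, then convert mA → A (÷1000)
I = 6183 * 32 / 1000 = 197.86 A

197.86 A


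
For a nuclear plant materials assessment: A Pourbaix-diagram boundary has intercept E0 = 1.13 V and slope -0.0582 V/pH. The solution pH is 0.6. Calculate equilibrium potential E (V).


Apply the Pourbaix line equation: E = E0 + slope*pH
E = 1.13 + (-0.0582)*0.6 = 1.13 + (-0.03492) = 1.09508 V
Rounded to 4 decimal places: E = 1.0951 V

1.0951 V


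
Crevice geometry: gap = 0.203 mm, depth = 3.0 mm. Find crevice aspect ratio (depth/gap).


Aspect ratio = depth / gap
Ratio = 3.0 / 0.203 = 14.8

14.8


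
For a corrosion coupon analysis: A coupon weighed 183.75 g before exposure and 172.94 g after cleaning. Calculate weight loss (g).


Weight loss = initial − final
WL = 183.75 − 172.94 = 10.81 g

10.81 g


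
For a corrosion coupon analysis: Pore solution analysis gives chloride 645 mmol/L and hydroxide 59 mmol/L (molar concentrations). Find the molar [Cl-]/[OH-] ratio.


Threshold parameter = [Cl-] / [OH-] (molar basis; both in mmol/L, so units cancel)
Ratio = 645 / 59 = 10.93

10.93


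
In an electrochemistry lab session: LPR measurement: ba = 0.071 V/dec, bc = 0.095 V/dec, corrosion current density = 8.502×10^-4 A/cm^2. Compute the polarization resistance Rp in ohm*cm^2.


Apply the Stern-Geary equation: Rp = ba*bc / (2.303*icorr*(ba+bc))
ba*bc = 0.071*0.095 = 0.006745
ba+bc = 0.166; 2.303*icorr*(ba+bc) = 2.303*8.502×10^-4*0.166 = 3.2502976×10^-4
Rp = 0.006745 / 3.2502976×10^-4 = 20.8 ohm*cm^2

20.8 ohm*cm^2


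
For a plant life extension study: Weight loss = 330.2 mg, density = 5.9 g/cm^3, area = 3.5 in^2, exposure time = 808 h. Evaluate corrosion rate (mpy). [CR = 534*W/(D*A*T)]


Apply the mpy weight-loss relation: CR = 534 * W / (D * A * T)
Numerator: 534 * 330.2 = 176326.8
Denominator: 5.9 * 3.5 * 808 = 16685.2
CR = 176326.8 / 16685.2 = 10.568 mpy

10.568 mpy


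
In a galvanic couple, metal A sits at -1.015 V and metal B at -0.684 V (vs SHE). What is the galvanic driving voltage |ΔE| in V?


Driving voltage is the absolute potential difference.
|ΔE| = |-1.015 − (-0.684)| = 0.331 V

0.331 V


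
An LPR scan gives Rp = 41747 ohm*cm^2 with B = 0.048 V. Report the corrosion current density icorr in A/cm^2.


Apply the Stern-Geary relation: icorr = B / Rp
icorr = 0.048 / 41747 = 1.15×10^-6 A/cm^2

1.15×10^-6 A/cm^2


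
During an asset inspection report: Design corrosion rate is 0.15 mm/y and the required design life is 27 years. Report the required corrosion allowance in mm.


Corrosion allowance = CR × design life
CA = 0.15 * 27 = 4.05 mm

4.05 mm


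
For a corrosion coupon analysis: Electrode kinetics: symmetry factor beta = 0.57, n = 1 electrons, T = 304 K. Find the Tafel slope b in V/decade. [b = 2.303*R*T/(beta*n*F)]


Apply the Tafel slope relation: b = 2.303*R*T/(beta*n*F)
Numerator: 2.303 * 8.314 * 304 = 5820.73
Denominator: 0.57 * 1 * 96485 = 54996.45
b = 5820.73 / 54996.45 = 0.1058 V/decade

0.1058 V/decade


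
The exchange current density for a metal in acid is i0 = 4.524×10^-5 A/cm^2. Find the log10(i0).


i0 = 4.524×10^-5 A/cm^2
log10(i0) = -4.344

-4.344


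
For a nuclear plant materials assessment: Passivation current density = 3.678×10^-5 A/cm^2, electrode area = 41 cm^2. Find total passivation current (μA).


I = i_pass * A, then convert A → μA (×10^6)
I = 3.678×10^-5 * 41 * 10^6 = 1507.98 μA

1507.98 μA


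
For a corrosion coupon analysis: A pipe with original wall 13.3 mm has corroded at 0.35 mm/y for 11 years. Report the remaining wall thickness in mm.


Remaining wall = original − CR × time
t = 13.3 − 0.35*11 = 13.3 − 3.85 = 9.45 mm

9.45 mm


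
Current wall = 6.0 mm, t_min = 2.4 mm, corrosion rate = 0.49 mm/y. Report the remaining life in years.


Apply the remaining-life relation: RL = (t_current − t_min) / CR
RL = (6.0 − 2.4) / 0.49 = 3.6 / 0.49 = 7.3 years

7.3 years


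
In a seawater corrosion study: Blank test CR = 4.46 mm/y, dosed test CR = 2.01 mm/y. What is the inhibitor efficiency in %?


Apply the inhibitor-efficiency definition: IE = (CR_blank − CR_inh)/CR_blank × 100
IE = (4.46 − 2.01) / 4.46 × 100
IE = 2.45 / 4.46 × 100 = 54.9 %

54.9 %


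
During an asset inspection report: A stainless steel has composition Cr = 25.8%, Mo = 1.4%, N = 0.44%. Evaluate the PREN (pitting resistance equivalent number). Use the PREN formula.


Apply the PREN formula: PREN = Cr + 3.3*Mo + 16*N
PREN = 25.8 + 3.3*1.4 + 16*0.44
PREN = 25.8 + 4.62 + 7.04 = 37.46

37.46


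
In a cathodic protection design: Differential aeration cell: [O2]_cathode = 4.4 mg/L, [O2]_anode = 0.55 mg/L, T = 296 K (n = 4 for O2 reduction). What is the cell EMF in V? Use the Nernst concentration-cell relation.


Apply the Nernst concentration-cell relation: E = (RT/nF)*ln(C_cathode/C_anode)
RT/nF = 8.314*296/(4*96485) = 0.00637649 V
ln(4.4/0.55) = 2.07944
E = 0.00637649 * 2.07944 = 0.01326 V

0.01326 V


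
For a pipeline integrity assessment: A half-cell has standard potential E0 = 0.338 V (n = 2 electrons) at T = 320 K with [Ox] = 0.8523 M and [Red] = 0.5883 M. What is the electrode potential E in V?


Apply the Nernst equation: E = E0 + (RT/nF)*ln([Ox]/[Red])
Step 1: RT/nF = 8.314*320/(2*96485) = 0.01378701 V
Step 2: [Ox]/[Red] = 0.8523/0.5883 = 1.448751
Step 3: ln(1.448751) = 0.370702
Step 4: correction = 0.01378701 * 0.370702 = 0.0051 V
E = 0.338 + 0.0051 = 0.3431 V

0.3431 V


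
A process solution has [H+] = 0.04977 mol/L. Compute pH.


pH = −log10[H+]
pH = −log10(0.04977) = 1.3

1.3


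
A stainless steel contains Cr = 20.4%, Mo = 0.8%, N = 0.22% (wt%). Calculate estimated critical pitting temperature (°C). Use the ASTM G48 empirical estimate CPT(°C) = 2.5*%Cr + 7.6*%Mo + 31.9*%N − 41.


Apply the ASTM G48 empirical CPT estimate: CPT(°C) = 2.5*%Cr + 7.6*%Mo + 31.9*%N − 41
2.5*20.4 = 51; 7.6*0.8 = 6.08; 31.9*0.22 = 7.018
CPT = 51 + 6.08 + 7.018 − 41 = 23.098 °C
Rounded to 0.1 °C: CPT ≈ 23.1 °C

23.1 °C


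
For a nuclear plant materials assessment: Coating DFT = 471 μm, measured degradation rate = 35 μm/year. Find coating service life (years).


Service life = thickness / degradation rate
Life = 471 / 35 = 13.5 years

13.5 years


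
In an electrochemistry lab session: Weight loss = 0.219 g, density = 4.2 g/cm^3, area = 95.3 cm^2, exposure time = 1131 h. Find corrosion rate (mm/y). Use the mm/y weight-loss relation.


Apply the mm/y weight-loss relation: CR = 87600 * W / (D * A * T)
Numerator: 87600 * 0.219 = 19184.4
Denominator: 4.2 * 95.3 * 1131 = 452694.06
CR = 19184.4 / 452694.06 = 0.0424 mm/y

0.0424 mm/y


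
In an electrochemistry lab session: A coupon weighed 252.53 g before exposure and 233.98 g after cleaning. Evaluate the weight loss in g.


Weight loss = initial − final
WL = 252.53 − 233.98 = 18.55 g

18.55 g


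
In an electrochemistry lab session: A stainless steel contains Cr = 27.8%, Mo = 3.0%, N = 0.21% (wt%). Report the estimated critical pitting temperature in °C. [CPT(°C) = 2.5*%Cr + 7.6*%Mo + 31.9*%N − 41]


Apply the ASTM G48 empirical CPT estimate: CPT(°C) = 2.5*%Cr + 7.6*%Mo + 31.9*%N − 41
2.5*27.8 = 69.5; 7.6*3.0 = 22.8; 31.9*0.21 = 6.699
CPT = 69.5 + 22.8 + 6.699 − 41 = 57.999 °C
Rounded to 0.1 °C: CPT ≈ 58.0 °C

58.0 °C


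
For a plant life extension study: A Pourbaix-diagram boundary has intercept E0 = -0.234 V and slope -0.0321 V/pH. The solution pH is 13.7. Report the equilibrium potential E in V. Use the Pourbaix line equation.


Apply the Pourbaix line equation: E = E0 + slope*pH
E = -0.234 + (-0.0321)*13.7 = -0.234 + (-0.43977) = -0.67377 V
Rounded to 4 decimal places: E = -0.6738 V

-0.6738 V


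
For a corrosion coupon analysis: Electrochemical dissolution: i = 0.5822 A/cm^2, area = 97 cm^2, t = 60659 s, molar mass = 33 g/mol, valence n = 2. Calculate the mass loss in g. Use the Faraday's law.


Apply Faraday's law: m = i*A*t*M / (n*F)
Total charge passed Q = i*A*t = 0.5822*97*60659 = 3425619.9706 C
m = Q*M/(n*F) = 3425619.9706*33/(2*96485) = 585.81883 g

585.81883 g


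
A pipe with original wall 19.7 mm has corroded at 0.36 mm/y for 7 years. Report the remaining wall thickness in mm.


Remaining wall = original − CR × time
t = 19.7 − 0.36*7 = 19.7 − 2.52 = 17.18 mm

17.18 mm


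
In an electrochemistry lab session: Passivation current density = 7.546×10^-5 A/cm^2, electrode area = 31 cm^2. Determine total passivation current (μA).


I = i_pass * A, then convert A → μA (×10^6)
I = 7.546×10^-5 * 31 * 10^6 = 2339.26 μA

2339.26 μA


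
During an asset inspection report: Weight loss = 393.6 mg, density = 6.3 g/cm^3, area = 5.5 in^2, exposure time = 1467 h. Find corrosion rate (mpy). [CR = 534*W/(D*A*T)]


Apply the mpy weight-loss relation: CR = 534 * W / (D * A * T)
Numerator: 534 * 393.6 = 210182.4
Denominator: 6.3 * 5.5 * 1467 = 50831.55
CR = 210182.4 / 50831.55 = 4.1349 mpy

4.1349 mpy


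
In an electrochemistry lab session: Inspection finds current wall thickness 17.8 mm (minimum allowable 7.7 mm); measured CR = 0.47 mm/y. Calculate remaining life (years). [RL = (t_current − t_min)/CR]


Apply the remaining-life relation: RL = (t_current − t_min) / CR
RL = (17.8 − 7.7) / 0.47 = 10.1 / 0.47 = 21.5 years

21.5 years


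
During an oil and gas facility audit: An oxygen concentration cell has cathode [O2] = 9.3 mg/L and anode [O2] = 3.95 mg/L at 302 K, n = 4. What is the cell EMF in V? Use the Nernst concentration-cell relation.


Apply the Nernst concentration-cell relation: E = (RT/nF)*ln(C_cathode/C_anode)
RT/nF = 8.314*302/(4*96485) = 0.00650575 V
ln(9.3/3.95) = 0.8563
E = 0.00650575 * 0.8563 = 0.00557 V

0.00557 V


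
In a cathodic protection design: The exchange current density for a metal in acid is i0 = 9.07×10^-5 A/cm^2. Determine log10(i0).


i0 = 9.07×10^-5 A/cm^2
log10(i0) = -4.042

-4.042


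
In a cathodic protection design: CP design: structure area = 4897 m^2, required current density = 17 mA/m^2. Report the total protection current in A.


I = area * current density, then convert mA → A (÷1000)
I = 4897 * 17 / 1000 = 83.25 A

83.25 A


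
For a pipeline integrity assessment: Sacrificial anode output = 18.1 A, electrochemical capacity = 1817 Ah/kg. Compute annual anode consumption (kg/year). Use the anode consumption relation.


Annual consumption = current * hours per year / capacity
Rate = 18.1 * 8760 / 1817 = 87.3 kg/year

87.3 kg/year


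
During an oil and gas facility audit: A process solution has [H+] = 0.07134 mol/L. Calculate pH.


pH = −log10[H+]
pH = −log10(0.07134) = 1.15

1.15


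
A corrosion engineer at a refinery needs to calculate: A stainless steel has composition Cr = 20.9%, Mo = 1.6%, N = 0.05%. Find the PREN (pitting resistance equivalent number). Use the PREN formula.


Apply the PREN formula: PREN = Cr + 3.3*Mo + 16*N
PREN = 20.9 + 3.3*1.6 + 16*0.05
PREN = 20.9 + 5.28 + 0.8 = 26.98

26.98


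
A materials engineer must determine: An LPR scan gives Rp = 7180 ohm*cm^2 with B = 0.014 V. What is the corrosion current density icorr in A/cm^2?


Apply the Stern-Geary relation: icorr = B / Rp
icorr = 0.014 / 7180 = 1.95×10^-6 A/cm^2

1.95×10^-6 A/cm^2


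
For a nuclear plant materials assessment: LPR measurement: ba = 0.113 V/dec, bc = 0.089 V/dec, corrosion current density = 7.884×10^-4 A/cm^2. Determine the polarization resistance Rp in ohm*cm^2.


Apply the Stern-Geary equation: Rp = ba*bc / (2.303*icorr*(ba+bc))
ba*bc = 0.113*0.089 = 0.010057
ba+bc = 0.202; 2.303*icorr*(ba+bc) = 2.303*7.884×10^-4*0.202 = 3.6676841×10^-4
Rp = 0.010057 / 3.6676841×10^-4 = 27.4 ohm*cm^2

27.4 ohm*cm^2


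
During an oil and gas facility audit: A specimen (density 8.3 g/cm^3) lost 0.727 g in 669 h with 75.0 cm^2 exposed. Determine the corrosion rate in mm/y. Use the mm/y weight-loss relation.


Apply the mm/y weight-loss relation: CR = 87600 * W / (D * A * T)
Numerator: 87600 * 0.727 = 63685.2
Denominator: 8.3 * 75.0 * 669 = 416452.5
CR = 63685.2 / 416452.5 = 0.152923 mm/y

0.152923 mm/y


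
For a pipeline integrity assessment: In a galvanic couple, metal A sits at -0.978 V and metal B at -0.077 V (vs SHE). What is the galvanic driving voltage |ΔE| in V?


Driving voltage is the absolute potential difference.
|ΔE| = |-0.978 − (-0.077)| = 0.901 V

0.901 V


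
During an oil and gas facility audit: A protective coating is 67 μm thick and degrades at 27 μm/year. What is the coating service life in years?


Service life = thickness / degradation rate
Life = 67 / 27 = 2.5 years

2.5 years


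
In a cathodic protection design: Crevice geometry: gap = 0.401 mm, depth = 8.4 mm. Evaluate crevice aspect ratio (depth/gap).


Aspect ratio = depth / gap
Ratio = 8.4 / 0.401 = 20.9

20.9


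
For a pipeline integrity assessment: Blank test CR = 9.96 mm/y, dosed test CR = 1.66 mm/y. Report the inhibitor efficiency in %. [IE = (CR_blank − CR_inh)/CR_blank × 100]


Apply the inhibitor-efficiency definition: IE = (CR_blank − CR_inh)/CR_blank × 100
IE = (9.96 − 1.66) / 9.96 × 100
IE = 8.3 / 9.96 × 100 = 83.3 %

83.3 %


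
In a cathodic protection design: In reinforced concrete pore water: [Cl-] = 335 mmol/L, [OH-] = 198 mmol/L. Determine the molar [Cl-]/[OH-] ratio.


Threshold parameter = [Cl-] / [OH-] (molar basis; both in mmol/L, so units cancel)
Ratio = 335 / 198 = 1.69

1.69


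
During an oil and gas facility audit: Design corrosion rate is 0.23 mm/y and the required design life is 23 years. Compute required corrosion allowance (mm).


Corrosion allowance = CR × design life
CA = 0.23 * 23 = 5.29 mm

5.29 mm


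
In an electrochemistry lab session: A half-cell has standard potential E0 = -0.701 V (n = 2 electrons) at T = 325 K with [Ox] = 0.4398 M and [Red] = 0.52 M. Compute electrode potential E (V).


Apply the Nernst equation: E = E0 + (RT/nF)*ln([Ox]/[Red])
Step 1: RT/nF = 8.314*325/(2*96485) = 0.01400244 V
Step 2: [Ox]/[Red] = 0.4398/0.52 = 0.845769
Step 3: ln(0.845769) = -0.167509
Step 4: correction = 0.01400244 * -0.167509 = -0.002 V
E = -0.701 + -0.002 = -0.703 V

-0.703 V


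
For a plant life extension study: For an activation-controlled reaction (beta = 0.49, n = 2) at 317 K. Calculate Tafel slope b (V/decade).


Apply the Tafel slope relation: b = 2.303*R*T/(beta*n*F)
Numerator: 2.303 * 8.314 * 317 = 6069.64
Denominator: 0.49 * 2 * 96485 = 94555.3
b = 6069.64 / 94555.3 = 0.0642 V/decade

0.0642 V/decade


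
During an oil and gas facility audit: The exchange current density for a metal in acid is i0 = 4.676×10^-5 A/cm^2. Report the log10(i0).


i0 = 4.676×10^-5 A/cm^2
log10(i0) = -4.33

-4.33


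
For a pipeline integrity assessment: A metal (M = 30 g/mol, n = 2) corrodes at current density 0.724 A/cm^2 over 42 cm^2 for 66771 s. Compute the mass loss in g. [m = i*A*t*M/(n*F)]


Apply Faraday's law: m = i*A*t*M / (n*F)
Total charge passed Q = i*A*t = 0.724*42*66771 = 2030372.568 C
m = Q*M/(n*F) = 2030372.568*30/(2*96485) = 315.651 g

315.651 g


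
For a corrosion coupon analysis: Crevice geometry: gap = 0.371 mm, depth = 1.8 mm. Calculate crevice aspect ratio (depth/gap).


Aspect ratio = depth / gap
Ratio = 1.8 / 0.371 = 4.9

4.9


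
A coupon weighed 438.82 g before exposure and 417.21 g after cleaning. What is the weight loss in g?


Weight loss = initial − final
WL = 438.82 − 417.21 = 21.61 g

21.61 g


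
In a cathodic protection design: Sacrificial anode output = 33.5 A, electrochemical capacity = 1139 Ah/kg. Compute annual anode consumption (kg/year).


Annual consumption = current * hours per year / capacity
Rate = 33.5 * 8760 / 1139 = 257.6 kg/year

257.6 kg/year


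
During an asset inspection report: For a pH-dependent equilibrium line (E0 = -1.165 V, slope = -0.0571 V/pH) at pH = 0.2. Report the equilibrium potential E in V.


Apply the Pourbaix line equation: E = E0 + slope*pH
E = -1.165 + (-0.0571)*0.2 = -1.165 + (-0.01142) = -1.17642 V
Rounded to 4 decimal places: E = -1.1764 V

-1.1764 V


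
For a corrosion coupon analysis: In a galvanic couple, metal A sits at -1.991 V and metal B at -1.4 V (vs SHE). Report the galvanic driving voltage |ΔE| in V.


Driving voltage is the absolute potential difference.
|ΔE| = |-1.991 − (-1.4)| = 0.591 V

0.591 V


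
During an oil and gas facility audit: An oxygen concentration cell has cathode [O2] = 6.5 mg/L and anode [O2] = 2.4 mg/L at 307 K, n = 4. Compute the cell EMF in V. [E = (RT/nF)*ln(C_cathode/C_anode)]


Apply the Nernst concentration-cell relation: E = (RT/nF)*ln(C_cathode/C_anode)
RT/nF = 8.314*307/(4*96485) = 0.00661346 V
ln(6.5/2.4) = 0.99633
E = 0.00661346 * 0.99633 = 0.00659 V

0.00659 V


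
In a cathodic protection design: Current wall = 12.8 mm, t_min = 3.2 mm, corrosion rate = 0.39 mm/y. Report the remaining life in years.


Apply the remaining-life relation: RL = (t_current − t_min) / CR
RL = (12.8 − 3.2) / 0.39 = 9.6 / 0.39 = 24.6 years

24.6 years


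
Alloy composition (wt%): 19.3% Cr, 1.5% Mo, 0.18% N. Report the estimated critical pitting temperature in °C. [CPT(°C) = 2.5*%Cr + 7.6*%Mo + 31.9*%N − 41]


Apply the ASTM G48 empirical CPT estimate: CPT(°C) = 2.5*%Cr + 7.6*%Mo + 31.9*%N − 41
2.5*19.3 = 48.25; 7.6*1.5 = 11.4; 31.9*0.18 = 5.742
CPT = 48.25 + 11.4 + 5.742 − 41 = 24.392 °C
Rounded to 0.1 °C: CPT ≈ 24.4 °C

24.4 °C
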